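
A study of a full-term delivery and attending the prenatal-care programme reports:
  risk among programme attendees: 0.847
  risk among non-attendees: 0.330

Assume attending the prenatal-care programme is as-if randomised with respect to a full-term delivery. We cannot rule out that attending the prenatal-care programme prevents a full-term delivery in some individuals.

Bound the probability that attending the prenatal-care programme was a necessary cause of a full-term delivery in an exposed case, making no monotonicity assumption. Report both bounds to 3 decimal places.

0.610 ≤ PN ≤ 0.791

Let p₁ = 0.847, p₀ = 0.33.
Under exogeneity alone the bounds on PN are max{0,(p₁−p₀)/p₁} ≤ PN ≤ min{1,(1−p₀)/p₁}.
  lower = (p₁ − p₀)/p₁ = 0.517 / 0.847 ≈ 0.6104
  upper = min{1, (1 − p₀)/p₁} = 0.67 / 0.847 ≈ 0.7910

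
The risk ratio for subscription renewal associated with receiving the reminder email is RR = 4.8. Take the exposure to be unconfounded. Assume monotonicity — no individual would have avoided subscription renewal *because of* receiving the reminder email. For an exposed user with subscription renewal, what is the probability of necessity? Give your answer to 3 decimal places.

Under exogeneity and monotonicity, PN = (RR − 1) / RR = 1 − 1/RR.
PN = (4.8 − 1) / 4.8 = 3.8 / 4.8 ≈ 0.7917

PN ≈ 0.792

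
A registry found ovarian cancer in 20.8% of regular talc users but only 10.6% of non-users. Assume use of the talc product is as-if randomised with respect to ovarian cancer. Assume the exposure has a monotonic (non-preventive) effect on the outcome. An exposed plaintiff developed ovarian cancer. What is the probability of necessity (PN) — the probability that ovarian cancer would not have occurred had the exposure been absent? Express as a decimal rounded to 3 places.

p₁ = 0.208, p₀ = 0.106.
Under exogeneity and monotonicity, PN = (p₁ − p₀) / p₁.
PN = (0.208 − 0.106) / 0.208 = 0.102 / 0.208 ≈ 0.4904

PN ≈ 0.490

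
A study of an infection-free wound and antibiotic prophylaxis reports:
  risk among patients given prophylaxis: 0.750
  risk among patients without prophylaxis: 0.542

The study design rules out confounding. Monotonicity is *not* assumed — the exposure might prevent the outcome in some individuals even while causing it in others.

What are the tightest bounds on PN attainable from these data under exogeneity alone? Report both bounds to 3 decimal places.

0.277 ≤ PN ≤ 0.611

Let p₁ = 0.75, p₀ = 0.542.
Under exogeneity alone the bounds on PN are max{0,(p₁−p₀)/p₁} ≤ PN ≤ min{1,(1−p₀)/p₁}.
  lower = (p₁ − p₀)/p₁ = 0.208 / 0.75 ≈ 0.2773
  upper = min{1, (1 − p₀)/p₁} = 0.458 / 0.75 ≈ 0.6107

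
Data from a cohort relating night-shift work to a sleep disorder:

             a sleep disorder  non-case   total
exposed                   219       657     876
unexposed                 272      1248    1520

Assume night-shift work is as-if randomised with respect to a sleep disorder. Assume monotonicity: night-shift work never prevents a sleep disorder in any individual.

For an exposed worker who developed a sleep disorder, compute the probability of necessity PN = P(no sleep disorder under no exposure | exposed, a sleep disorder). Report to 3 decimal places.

p₁ = P(outcome | exposed) = 219/876 = 0.25
p₀ = P(outcome | unexposed) = 272/1520 = 0.17895
Under exogeneity and monotonicity, PN = (p₁ − p₀)/p₁.
PN = (0.25 − 0.17895) / 0.25 ≈ 0.2842

PN ≈ 0.284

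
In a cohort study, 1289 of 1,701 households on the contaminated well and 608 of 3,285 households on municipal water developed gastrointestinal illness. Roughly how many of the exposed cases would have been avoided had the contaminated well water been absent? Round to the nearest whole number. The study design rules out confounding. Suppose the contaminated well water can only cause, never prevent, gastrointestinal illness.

about 974 cases

p₁ = P(outcome | exposed) = 1289/1701 = 0.75779
p₀ = P(outcome | unexposed) = 608/3285 = 0.18508
PN = (p₁ − p₀)/p₁ = (0.75779 − 0.18508) / 0.75779 ≈ 0.75576.
Attributable cases ≈ PN × (exposed cases) = 0.75576 × 1289 ≈ 974.17.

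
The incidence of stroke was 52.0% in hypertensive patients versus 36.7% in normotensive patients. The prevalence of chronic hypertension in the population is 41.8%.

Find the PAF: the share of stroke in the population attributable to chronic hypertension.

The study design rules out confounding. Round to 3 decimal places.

p₁ = 0.52, p₀ = 0.367.
Overall risk P(Y=1) = π·p₁ + (1−π)·p₀ = 0.418×0.52 + 0.582×0.367 = 0.43095.
Under exogeneity, PAF = [P(Y=1) − p₀] / P(Y=1).
PAF = (0.43095 − 0.367) / 0.43095 ≈ 0.1484

PAF ≈ 0.148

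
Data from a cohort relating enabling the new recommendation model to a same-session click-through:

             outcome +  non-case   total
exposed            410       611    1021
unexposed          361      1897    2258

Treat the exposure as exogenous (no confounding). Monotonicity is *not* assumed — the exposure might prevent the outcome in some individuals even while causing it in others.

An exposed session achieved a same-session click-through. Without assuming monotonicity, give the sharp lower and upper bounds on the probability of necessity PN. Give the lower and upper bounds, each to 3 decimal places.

p₁ = P(outcome | exposed) = 410/1021 = 0.40157
p₀ = P(outcome | unexposed) = 361/2258 = 0.15988
Under exogeneity alone the bounds on PN are max{0,(p₁−p₀)/p₁} ≤ PN ≤ min{1,(1−p₀)/p₁}.
  lower = (p₁ − p₀)/p₁ = 0.24169 / 0.40157 ≈ 0.6019
  upper = min{1, (1 − p₀)/p₁} = 0.84012 / 0.40157 ≈ 2.0921 → capped at 1

0.602 ≤ PN ≤ 1.000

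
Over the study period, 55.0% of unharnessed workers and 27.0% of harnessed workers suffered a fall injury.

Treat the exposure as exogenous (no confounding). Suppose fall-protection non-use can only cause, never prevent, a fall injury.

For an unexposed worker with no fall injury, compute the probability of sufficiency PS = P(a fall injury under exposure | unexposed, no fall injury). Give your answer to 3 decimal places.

p₁ = 0.55, p₀ = 0.27.
Under exogeneity and monotonicity, PS = (p₁ − p₀) / (1 − p₀).
PS = (0.55 − 0.27) / (1 − 0.27) = 0.28 / 0.73 ≈ 0.3836

PS ≈ 0.384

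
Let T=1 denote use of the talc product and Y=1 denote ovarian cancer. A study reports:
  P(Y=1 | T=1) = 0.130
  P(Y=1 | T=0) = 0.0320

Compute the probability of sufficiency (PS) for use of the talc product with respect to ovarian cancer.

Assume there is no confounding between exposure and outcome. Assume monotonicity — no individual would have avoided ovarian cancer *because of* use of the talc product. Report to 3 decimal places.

PS ≈ 0.101

Let p₁ = 0.13, p₀ = 0.032.
Under exogeneity and monotonicity, PS = (p₁ − p₀) / (1 − p₀).
PS = (0.13 − 0.032) / (1 − 0.032) = 0.098 / 0.968 ≈ 0.1012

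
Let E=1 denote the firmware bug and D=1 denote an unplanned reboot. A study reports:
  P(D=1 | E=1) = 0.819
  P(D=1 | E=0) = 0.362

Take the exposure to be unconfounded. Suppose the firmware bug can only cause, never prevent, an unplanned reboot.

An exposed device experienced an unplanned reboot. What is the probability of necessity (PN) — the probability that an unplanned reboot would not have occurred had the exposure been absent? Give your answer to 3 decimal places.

Let p₁ = 0.819, p₀ = 0.362.
Under exogeneity and monotonicity, PN = (p₁ − p₀) / p₁.
PN = (0.819 − 0.362) / 0.819 = 0.457 / 0.819 ≈ 0.5580

PN ≈ 0.558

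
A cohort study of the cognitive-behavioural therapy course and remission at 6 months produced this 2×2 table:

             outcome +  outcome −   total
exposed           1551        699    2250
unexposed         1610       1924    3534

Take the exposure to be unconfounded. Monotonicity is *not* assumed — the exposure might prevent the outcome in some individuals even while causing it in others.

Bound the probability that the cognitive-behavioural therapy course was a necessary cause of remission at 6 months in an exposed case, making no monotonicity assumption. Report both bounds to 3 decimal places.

p₁ = P(outcome | exposed) = 1551/2250 = 0.68933
p₀ = P(outcome | unexposed) = 1610/3534 = 0.45557
Under exogeneity alone the bounds on PN are max{0,(p₁−p₀)/p₁} ≤ PN ≤ min{1,(1−p₀)/p₁}.
  lower = (p₁ − p₀)/p₁ = 0.23376 / 0.68933 ≈ 0.3391
  upper = min{1, (1 − p₀)/p₁} = 0.54443 / 0.68933 ≈ 0.7898

0.339 ≤ PN ≤ 0.790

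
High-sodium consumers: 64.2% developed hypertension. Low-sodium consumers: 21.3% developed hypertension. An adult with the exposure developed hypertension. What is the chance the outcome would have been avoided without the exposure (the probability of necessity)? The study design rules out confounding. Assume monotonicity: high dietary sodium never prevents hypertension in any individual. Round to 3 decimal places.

p₁ = 0.642, p₀ = 0.213.
Under exogeneity and monotonicity, PN = (p₁ − p₀) / p₁.
PN = (0.642 − 0.213) / 0.642 = 0.429 / 0.642 ≈ 0.6682

PN ≈ 0.668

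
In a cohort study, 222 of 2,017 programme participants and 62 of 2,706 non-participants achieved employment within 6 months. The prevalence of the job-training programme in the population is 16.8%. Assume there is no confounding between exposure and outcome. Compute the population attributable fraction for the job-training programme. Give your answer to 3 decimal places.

PAF ≈ 0.390

p₁ = P(outcome | exposed) = 222/2017 = 0.11006
p₀ = P(outcome | unexposed) = 62/2706 = 0.022912
Overall risk P(Y=1) = π·p₁ + (1−π)·p₀ = 0.168×0.11006 + 0.832×0.022912 = 0.037554.
Under exogeneity, PAF = [P(Y=1) − p₀] / P(Y=1).
PAF = (0.037554 − 0.022912) / 0.037554 ≈ 0.3899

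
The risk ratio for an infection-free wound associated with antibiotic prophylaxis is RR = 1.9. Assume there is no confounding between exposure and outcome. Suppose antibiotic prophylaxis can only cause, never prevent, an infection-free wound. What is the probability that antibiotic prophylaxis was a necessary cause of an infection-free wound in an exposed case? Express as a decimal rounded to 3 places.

Under exogeneity and monotonicity, PN = (RR − 1) / RR = 1 − 1/RR.
PN = (1.9 − 1) / 1.9 = 0.9 / 1.9 ≈ 0.4737

PN ≈ 0.474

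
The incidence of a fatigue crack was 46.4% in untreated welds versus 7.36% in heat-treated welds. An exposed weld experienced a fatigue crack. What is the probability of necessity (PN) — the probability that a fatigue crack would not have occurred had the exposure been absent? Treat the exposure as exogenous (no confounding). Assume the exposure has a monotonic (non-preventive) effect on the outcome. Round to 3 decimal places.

p₁ = 0.464, p₀ = 0.0736.
Under exogeneity and monotonicity, PN = (p₁ − p₀) / p₁.
PN = (0.464 − 0.0736) / 0.464 = 0.3904 / 0.464 ≈ 0.8414

PN ≈ 0.841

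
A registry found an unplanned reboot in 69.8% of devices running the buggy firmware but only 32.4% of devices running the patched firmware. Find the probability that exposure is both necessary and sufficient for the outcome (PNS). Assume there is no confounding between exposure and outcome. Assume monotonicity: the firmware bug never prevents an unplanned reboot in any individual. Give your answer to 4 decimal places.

p₁ = 0.698, p₀ = 0.324.
Under exogeneity and monotonicity, PNS = p₁ − p₀.
PNS = 0.698 − 0.324 = 0.374

PNS ≈ 0.3740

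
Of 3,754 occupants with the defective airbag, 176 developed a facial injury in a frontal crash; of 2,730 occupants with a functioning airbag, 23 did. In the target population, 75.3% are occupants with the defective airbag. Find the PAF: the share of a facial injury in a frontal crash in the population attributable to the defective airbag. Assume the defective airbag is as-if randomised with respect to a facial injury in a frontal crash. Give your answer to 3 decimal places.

PAF ≈ 0.775

p₁ = P(outcome | exposed) = 176/3754 = 0.046883
p₀ = P(outcome | unexposed) = 23/2730 = 0.0084249
Overall risk P(Y=1) = π·p₁ + (1−π)·p₀ = 0.753×0.046883 + 0.247×0.0084249 = 0.037384.
Under exogeneity, PAF = [P(Y=1) − p₀] / P(Y=1).
PAF = (0.037384 − 0.0084249) / 0.037384 ≈ 0.7746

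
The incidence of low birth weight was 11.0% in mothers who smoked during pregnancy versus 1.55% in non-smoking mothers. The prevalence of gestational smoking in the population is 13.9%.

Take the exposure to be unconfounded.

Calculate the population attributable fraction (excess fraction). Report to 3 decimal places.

PAF ≈ 0.459

p₁ = 0.11, p₀ = 0.0155.
Overall risk P(Y=1) = π·p₁ + (1−π)·p₀ = 0.139×0.11 + 0.861×0.0155 = 0.028636.
Under exogeneity, PAF = [P(Y=1) − p₀] / P(Y=1).
PAF = (0.028636 − 0.0155) / 0.028636 ≈ 0.4587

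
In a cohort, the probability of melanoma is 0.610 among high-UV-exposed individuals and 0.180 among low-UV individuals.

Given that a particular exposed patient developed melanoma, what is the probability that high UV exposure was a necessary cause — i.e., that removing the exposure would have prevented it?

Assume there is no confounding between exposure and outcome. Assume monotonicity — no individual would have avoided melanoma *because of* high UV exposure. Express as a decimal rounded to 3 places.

PN ≈ 0.705

Let p₁ = 0.61, p₀ = 0.18.
Under exogeneity and monotonicity, PN = (p₁ − p₀) / p₁.
PN = (0.61 − 0.18) / 0.61 = 0.43 / 0.61 ≈ 0.7049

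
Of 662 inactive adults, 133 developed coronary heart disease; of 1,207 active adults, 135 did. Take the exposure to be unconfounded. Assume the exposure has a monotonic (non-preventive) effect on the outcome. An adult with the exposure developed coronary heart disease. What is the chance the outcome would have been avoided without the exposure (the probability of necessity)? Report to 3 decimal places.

PN ≈ 0.443

p₁ = P(outcome | exposed) = 133/662 = 0.20091
p₀ = P(outcome | unexposed) = 135/1207 = 0.11185
Under exogeneity and monotonicity, PN = (p₁ − p₀) / p₁.
PN = (0.20091 − 0.11185) / 0.20091 = 0.089059 / 0.20091 ≈ 0.4433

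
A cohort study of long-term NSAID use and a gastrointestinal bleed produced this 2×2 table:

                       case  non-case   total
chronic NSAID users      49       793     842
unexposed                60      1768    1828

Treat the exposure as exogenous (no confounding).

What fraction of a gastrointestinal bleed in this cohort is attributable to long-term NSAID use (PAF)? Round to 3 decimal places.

p₁ = P(outcome | exposed) = 49/842 = 0.058195
p₀ = P(outcome | unexposed) = 60/1828 = 0.032823
Exposure prevalence π = 842/2670 = 0.31536; overall risk P(Y=1) = 0.040824.
Under exogeneity, PAF = [P(Y=1) − p₀]/P(Y=1).
PAF = (0.040824 − 0.032823) / 0.040824 ≈ 0.1960

PAF ≈ 0.196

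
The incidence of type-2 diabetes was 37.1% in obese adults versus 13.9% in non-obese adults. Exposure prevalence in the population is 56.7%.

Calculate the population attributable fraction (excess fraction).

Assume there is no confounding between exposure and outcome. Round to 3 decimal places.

p₁ = 0.371, p₀ = 0.139.
Overall risk P(Y=1) = π·p₁ + (1−π)·p₀ = 0.567×0.371 + 0.433×0.139 = 0.27054.
Under exogeneity, PAF = [P(Y=1) − p₀] / P(Y=1).
PAF = (0.27054 − 0.139) / 0.27054 ≈ 0.4862

PAF ≈ 0.486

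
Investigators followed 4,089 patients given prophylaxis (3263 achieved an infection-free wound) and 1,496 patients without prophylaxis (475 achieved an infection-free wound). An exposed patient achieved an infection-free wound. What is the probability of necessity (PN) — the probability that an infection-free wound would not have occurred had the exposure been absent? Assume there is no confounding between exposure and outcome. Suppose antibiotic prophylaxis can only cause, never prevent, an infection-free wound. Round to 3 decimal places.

PN ≈ 0.602

p₁ = P(outcome | exposed) = 3263/4089 = 0.79799
p₀ = P(outcome | unexposed) = 475/1496 = 0.31751
Under exogeneity and monotonicity, PN = (p₁ − p₀) / p₁.
PN = (0.79799 − 0.31751) / 0.79799 = 0.48048 / 0.79799 ≈ 0.6021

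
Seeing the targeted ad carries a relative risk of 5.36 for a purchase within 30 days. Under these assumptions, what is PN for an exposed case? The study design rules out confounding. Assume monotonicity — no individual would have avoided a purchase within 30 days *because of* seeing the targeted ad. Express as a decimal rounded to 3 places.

Under exogeneity and monotonicity, PN = (RR − 1) / RR = 1 − 1/RR.
PN = (5.36 − 1) / 5.36 = 4.36 / 5.36 ≈ 0.8134

PN ≈ 0.813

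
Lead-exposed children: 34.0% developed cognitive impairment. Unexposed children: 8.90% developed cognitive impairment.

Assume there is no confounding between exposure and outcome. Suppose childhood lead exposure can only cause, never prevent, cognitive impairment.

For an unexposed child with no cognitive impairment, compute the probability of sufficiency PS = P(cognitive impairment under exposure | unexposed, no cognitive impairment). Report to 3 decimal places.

PS ≈ 0.276

p₁ = 0.34, p₀ = 0.089.
Under exogeneity and monotonicity, PS = (p₁ − p₀) / (1 − p₀).
PS = (0.34 − 0.089) / (1 − 0.089) = 0.251 / 0.911 ≈ 0.2755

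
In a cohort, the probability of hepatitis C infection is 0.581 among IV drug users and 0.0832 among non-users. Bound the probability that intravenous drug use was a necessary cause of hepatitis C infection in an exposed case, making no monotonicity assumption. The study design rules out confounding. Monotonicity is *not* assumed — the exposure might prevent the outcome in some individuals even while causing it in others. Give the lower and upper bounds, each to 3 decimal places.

0.857 ≤ PN ≤ 1.000

Let p₁ = 0.581, p₀ = 0.0832.
Under exogeneity alone the bounds on PN are max{0,(p₁−p₀)/p₁} ≤ PN ≤ min{1,(1−p₀)/p₁}.
  lower = (p₁ − p₀)/p₁ = 0.4978 / 0.581 ≈ 0.8568
  upper = min{1, (1 − p₀)/p₁} = 0.9168 / 0.581 ≈ 1.5780 → capped at 1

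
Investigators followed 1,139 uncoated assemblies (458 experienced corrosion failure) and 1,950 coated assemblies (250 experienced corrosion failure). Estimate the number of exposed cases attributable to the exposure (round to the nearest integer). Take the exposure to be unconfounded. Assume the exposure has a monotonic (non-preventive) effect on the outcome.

p₁ = P(outcome | exposed) = 458/1139 = 0.40211
p₀ = P(outcome | unexposed) = 250/1950 = 0.12821
PN = (p₁ − p₀)/p₁ = (0.40211 − 0.12821) / 0.40211 ≈ 0.68117.
Attributable cases ≈ PN × (exposed cases) = 0.68117 × 458 ≈ 311.97.

about 312 cases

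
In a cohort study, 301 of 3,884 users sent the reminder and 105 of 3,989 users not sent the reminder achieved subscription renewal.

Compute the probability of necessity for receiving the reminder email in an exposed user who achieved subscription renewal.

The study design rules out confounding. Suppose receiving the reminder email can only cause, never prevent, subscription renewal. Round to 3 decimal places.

PN ≈ 0.660

p₁ = P(outcome | exposed) = 301/3884 = 0.077497
p₀ = P(outcome | unexposed) = 105/3989 = 0.026322
Under exogeneity and monotonicity, PN = (p₁ − p₀) / p₁.
PN = (0.077497 − 0.026322) / 0.077497 = 0.051175 / 0.077497 ≈ 0.6603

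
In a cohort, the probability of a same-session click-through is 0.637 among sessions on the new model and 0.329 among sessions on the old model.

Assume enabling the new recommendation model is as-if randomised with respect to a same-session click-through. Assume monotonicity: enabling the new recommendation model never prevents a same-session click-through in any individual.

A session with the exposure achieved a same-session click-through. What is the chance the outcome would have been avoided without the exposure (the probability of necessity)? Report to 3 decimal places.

Let p₁ = 0.637, p₀ = 0.329.
Under exogeneity and monotonicity, PN = (p₁ − p₀) / p₁.
PN = (0.637 − 0.329) / 0.637 = 0.308 / 0.637 ≈ 0.4835

PN ≈ 0.484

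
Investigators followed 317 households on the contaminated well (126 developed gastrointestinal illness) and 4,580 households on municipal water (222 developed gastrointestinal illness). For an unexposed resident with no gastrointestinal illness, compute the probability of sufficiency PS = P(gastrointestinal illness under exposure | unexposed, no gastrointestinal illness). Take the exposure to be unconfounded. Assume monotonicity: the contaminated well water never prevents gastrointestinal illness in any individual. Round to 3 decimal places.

PS ≈ 0.367

p₁ = P(outcome | exposed) = 126/317 = 0.39748
p₀ = P(outcome | unexposed) = 222/4580 = 0.048472
Under exogeneity and monotonicity, PS = (p₁ − p₀) / (1 − p₀).
PS = (0.39748 − 0.048472) / (1 − 0.048472) = 0.349 / 0.95153 ≈ 0.3668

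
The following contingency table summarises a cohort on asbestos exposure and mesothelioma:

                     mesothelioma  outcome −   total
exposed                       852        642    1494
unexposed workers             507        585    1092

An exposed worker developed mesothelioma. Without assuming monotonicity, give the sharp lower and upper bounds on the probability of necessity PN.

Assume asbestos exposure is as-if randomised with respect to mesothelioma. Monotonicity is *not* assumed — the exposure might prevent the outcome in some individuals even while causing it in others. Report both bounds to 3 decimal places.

p₁ = P(outcome | exposed) = 852/1494 = 0.57028
p₀ = P(outcome | unexposed) = 507/1092 = 0.46429
Under exogeneity alone the bounds on PN are max{0,(p₁−p₀)/p₁} ≤ PN ≤ min{1,(1−p₀)/p₁}.
  lower = (p₁ − p₀)/p₁ = 0.106 / 0.57028 ≈ 0.1859
  upper = min{1, (1 − p₀)/p₁} = 0.53571 / 0.57028 ≈ 0.9394

0.186 ≤ PN ≤ 0.939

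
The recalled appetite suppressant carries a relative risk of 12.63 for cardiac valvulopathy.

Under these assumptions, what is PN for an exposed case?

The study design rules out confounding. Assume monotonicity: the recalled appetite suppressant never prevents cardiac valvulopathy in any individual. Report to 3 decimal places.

PN ≈ 0.921

Under exogeneity and monotonicity, PN = (RR − 1) / RR = 1 − 1/RR.
PN = (12.63 − 1) / 12.63 = 11.63 / 12.63 ≈ 0.9208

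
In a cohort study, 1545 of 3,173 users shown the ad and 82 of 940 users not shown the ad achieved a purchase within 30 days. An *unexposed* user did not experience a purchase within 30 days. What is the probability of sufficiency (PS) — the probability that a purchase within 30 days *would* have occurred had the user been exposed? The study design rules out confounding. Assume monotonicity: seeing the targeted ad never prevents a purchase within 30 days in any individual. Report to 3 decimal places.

PS ≈ 0.438

p₁ = P(outcome | exposed) = 1545/3173 = 0.48692
p₀ = P(outcome | unexposed) = 82/940 = 0.087234
Under exogeneity and monotonicity, PS = (p₁ − p₀) / (1 − p₀).
PS = (0.48692 − 0.087234) / (1 − 0.087234) = 0.39969 / 0.91277 ≈ 0.4379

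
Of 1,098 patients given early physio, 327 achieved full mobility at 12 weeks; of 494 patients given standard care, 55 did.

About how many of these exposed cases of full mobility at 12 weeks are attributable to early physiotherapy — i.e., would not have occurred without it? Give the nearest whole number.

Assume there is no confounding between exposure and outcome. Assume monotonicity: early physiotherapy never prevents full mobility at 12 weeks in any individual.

about 205 cases

p₁ = P(outcome | exposed) = 327/1098 = 0.29781
p₀ = P(outcome | unexposed) = 55/494 = 0.11134
PN = (p₁ − p₀)/p₁ = (0.29781 − 0.11134) / 0.29781 ≈ 0.62616.
Attributable cases ≈ PN × (exposed cases) = 0.62616 × 327 ≈ 204.75.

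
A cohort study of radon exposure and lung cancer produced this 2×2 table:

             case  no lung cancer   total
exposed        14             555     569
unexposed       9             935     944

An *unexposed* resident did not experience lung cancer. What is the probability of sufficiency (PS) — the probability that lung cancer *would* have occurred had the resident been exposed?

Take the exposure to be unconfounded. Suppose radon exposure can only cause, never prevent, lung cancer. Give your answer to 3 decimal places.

PS ≈ 0.015

p₁ = P(outcome | exposed) = 14/569 = 0.024605
p₀ = P(outcome | unexposed) = 9/944 = 0.0095339
Under exogeneity and monotonicity, PS = (p₁ − p₀)/(1 − p₀).
PS = (0.024605 − 0.0095339) / 0.99047 ≈ 0.0152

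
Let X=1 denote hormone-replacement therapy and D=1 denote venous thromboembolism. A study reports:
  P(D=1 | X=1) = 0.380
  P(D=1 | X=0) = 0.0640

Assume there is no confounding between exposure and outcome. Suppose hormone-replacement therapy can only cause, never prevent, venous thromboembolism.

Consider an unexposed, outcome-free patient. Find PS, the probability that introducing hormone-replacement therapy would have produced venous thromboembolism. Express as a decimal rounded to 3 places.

PS ≈ 0.338

Let p₁ = 0.38, p₀ = 0.064.
Under exogeneity and monotonicity, PS = (p₁ − p₀) / (1 − p₀).
PS = (0.38 − 0.064) / (1 − 0.064) = 0.316 / 0.936 ≈ 0.3376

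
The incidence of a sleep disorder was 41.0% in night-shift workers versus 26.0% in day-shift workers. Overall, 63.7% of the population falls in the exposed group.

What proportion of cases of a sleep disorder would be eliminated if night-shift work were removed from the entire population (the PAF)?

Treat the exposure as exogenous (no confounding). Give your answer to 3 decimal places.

PAF ≈ 0.269

p₁ = 0.41, p₀ = 0.26.
Overall risk P(Y=1) = π·p₁ + (1−π)·p₀ = 0.637×0.41 + 0.363×0.26 = 0.35555.
Under exogeneity, PAF = [P(Y=1) − p₀] / P(Y=1).
PAF = (0.35555 − 0.26) / 0.35555 ≈ 0.2687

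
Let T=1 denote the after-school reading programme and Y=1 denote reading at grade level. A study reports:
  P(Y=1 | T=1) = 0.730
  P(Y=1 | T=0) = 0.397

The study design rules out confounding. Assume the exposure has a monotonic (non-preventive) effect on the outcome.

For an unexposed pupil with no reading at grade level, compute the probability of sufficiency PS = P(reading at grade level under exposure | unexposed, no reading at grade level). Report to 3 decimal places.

PS ≈ 0.552

Let p₁ = 0.73, p₀ = 0.397.
Under exogeneity and monotonicity, PS = (p₁ − p₀) / (1 − p₀).
PS = (0.73 − 0.397) / (1 − 0.397) = 0.333 / 0.603 ≈ 0.5522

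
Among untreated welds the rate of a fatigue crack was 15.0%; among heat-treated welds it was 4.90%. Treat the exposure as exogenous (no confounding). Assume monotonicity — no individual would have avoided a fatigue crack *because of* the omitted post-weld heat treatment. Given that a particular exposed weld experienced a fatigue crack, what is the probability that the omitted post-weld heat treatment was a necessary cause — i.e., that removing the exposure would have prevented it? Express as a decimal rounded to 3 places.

PN ≈ 0.673

p₁ = 0.15, p₀ = 0.049.
Under exogeneity and monotonicity, PN = (p₁ − p₀) / p₁.
PN = (0.15 − 0.049) / 0.15 = 0.101 / 0.15 ≈ 0.6733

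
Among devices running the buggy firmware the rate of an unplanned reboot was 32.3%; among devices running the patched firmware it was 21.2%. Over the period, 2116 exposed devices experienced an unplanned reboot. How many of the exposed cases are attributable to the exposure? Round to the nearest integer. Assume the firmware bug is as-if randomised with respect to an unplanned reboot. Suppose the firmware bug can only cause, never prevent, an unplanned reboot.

about 727 cases

p₁ = 0.323, p₀ = 0.212.
PN = (p₁ − p₀)/p₁ = (0.323 − 0.212) / 0.323 ≈ 0.34365.
Attributable cases ≈ PN × (exposed cases) = 0.34365 × 2116 ≈ 727.17.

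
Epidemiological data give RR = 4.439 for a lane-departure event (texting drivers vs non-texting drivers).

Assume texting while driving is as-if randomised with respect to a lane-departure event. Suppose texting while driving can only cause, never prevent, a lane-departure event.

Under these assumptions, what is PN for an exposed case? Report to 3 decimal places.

Under exogeneity and monotonicity, PN = (RR − 1) / RR = 1 − 1/RR.
PN = (4.439 − 1) / 4.439 = 3.439 / 4.439 ≈ 0.7747

PN ≈ 0.775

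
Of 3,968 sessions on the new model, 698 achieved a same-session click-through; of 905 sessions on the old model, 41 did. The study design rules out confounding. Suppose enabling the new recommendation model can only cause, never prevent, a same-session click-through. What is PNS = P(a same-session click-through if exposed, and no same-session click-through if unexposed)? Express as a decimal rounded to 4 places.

PNS ≈ 0.1306

p₁ = P(outcome | exposed) = 698/3968 = 0.17591
p₀ = P(outcome | unexposed) = 41/905 = 0.045304
Under exogeneity and monotonicity, PNS = p₁ − p₀.
PNS = 0.17591 − 0.045304 = 0.1306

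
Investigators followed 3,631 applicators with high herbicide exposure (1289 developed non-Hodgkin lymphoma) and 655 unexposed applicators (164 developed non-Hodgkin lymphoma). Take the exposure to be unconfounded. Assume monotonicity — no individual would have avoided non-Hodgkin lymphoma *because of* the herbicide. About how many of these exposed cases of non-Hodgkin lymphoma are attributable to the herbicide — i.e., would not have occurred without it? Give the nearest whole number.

about 380 cases

p₁ = P(outcome | exposed) = 1289/3631 = 0.355
p₀ = P(outcome | unexposed) = 164/655 = 0.25038
PN = (p₁ − p₀)/p₁ = (0.355 − 0.25038) / 0.355 ≈ 0.29470.
Attributable cases ≈ PN × (exposed cases) = 0.29470 × 1289 ≈ 379.86.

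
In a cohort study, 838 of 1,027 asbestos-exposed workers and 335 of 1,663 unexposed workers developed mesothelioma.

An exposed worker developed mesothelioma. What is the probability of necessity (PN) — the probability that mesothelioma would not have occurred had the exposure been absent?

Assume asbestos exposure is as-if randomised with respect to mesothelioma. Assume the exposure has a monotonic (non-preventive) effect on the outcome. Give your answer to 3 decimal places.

PN ≈ 0.753

p₁ = P(outcome | exposed) = 838/1027 = 0.81597
p₀ = P(outcome | unexposed) = 335/1663 = 0.20144
Under exogeneity and monotonicity, PN = (p₁ − p₀) / p₁.
PN = (0.81597 − 0.20144) / 0.81597 = 0.61453 / 0.81597 ≈ 0.7531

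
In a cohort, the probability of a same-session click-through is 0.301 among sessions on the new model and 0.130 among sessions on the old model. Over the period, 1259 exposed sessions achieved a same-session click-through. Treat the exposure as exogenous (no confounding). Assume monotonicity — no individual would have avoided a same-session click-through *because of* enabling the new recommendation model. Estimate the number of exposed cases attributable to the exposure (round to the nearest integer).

about 715 cases

Let p₁ = 0.301, p₀ = 0.13.
PN = (p₁ − p₀)/p₁ = (0.301 − 0.13) / 0.301 ≈ 0.56811.
Attributable cases ≈ PN × (exposed cases) = 0.56811 × 1259 ≈ 715.25.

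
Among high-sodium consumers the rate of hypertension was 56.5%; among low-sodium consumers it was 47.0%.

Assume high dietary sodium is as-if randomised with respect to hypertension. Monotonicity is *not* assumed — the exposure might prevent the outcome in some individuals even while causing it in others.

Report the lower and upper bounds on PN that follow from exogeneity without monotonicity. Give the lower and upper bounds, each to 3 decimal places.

0.168 ≤ PN ≤ 0.938

p₁ = 0.565, p₀ = 0.47.
Under exogeneity alone the bounds on PN are max{0,(p₁−p₀)/p₁} ≤ PN ≤ min{1,(1−p₀)/p₁}.
  lower = (p₁ − p₀)/p₁ = 0.095 / 0.565 ≈ 0.1681
  upper = min{1, (1 − p₀)/p₁} = 0.53 / 0.565 ≈ 0.9381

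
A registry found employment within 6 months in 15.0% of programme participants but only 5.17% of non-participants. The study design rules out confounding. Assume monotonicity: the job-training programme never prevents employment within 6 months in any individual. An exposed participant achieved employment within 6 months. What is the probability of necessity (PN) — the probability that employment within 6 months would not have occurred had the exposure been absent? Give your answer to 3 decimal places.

PN ≈ 0.655

p₁ = 0.15, p₀ = 0.0517.
Under exogeneity and monotonicity, PN = (p₁ − p₀) / p₁.
PN = (0.15 − 0.0517) / 0.15 = 0.0983 / 0.15 ≈ 0.6553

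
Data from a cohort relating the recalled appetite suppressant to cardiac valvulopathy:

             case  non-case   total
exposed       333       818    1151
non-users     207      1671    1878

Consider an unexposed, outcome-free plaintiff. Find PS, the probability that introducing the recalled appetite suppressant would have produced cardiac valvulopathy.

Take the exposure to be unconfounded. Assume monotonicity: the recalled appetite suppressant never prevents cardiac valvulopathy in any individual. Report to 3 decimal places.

PS ≈ 0.201

p₁ = P(outcome | exposed) = 333/1151 = 0.28931
p₀ = P(outcome | unexposed) = 207/1878 = 0.11022
Under exogeneity and monotonicity, PS = (p₁ − p₀) / (1 − p₀).
PS = (0.28931 − 0.11022) / (1 − 0.11022) = 0.17909 / 0.88978 ≈ 0.2013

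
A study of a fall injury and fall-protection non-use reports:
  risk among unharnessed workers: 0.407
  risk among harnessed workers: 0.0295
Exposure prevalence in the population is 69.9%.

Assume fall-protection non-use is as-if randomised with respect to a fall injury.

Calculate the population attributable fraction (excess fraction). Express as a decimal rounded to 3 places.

PAF ≈ 0.899

Let p₁ = 0.407, p₀ = 0.0295.
Overall risk P(Y=1) = π·p₁ + (1−π)·p₀ = 0.699×0.407 + 0.301×0.0295 = 0.29337.
Under exogeneity, PAF = [P(Y=1) − p₀] / P(Y=1).
PAF = (0.29337 − 0.0295) / 0.29337 ≈ 0.8994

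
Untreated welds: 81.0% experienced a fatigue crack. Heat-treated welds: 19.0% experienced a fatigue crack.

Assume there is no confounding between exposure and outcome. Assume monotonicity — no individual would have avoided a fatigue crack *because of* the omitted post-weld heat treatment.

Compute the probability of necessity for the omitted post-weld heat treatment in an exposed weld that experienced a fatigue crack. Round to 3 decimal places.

p₁ = 0.81, p₀ = 0.19.
Under exogeneity and monotonicity, PN = (p₁ − p₀) / p₁.
PN = (0.81 − 0.19) / 0.81 = 0.62 / 0.81 ≈ 0.7654

PN ≈ 0.765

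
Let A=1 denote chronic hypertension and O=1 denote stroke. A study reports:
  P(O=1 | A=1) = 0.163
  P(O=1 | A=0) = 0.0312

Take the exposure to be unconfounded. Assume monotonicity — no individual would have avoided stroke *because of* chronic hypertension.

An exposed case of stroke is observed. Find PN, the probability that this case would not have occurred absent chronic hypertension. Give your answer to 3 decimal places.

PN ≈ 0.809

Let p₁ = 0.163, p₀ = 0.0312.
Under exogeneity and monotonicity, PN = (p₁ − p₀) / p₁.
PN = (0.163 − 0.0312) / 0.163 = 0.1318 / 0.163 ≈ 0.8086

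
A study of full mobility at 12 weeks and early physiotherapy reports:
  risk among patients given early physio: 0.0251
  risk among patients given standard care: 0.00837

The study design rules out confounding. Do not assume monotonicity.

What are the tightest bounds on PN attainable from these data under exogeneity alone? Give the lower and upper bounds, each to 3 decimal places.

0.667 ≤ PN ≤ 1.000

Let p₁ = 0.0251, p₀ = 0.00837.
Under exogeneity alone the bounds on PN are max{0,(p₁−p₀)/p₁} ≤ PN ≤ min{1,(1−p₀)/p₁}.
  lower = (p₁ − p₀)/p₁ = 0.01673 / 0.0251 ≈ 0.6665
  upper = min{1, (1 − p₀)/p₁} = 0.99163 / 0.0251 ≈ 39.5072 → capped at 1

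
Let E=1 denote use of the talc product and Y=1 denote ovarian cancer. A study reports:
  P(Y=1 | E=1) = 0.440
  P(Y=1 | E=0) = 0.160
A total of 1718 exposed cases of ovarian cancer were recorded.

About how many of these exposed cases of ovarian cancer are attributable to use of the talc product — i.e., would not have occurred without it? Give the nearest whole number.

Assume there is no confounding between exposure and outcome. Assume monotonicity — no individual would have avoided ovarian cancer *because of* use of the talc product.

about 1093 cases

Let p₁ = 0.44, p₀ = 0.16.
PN = (p₁ − p₀)/p₁ = (0.44 − 0.16) / 0.44 ≈ 0.63636.
Attributable cases ≈ PN × (exposed cases) = 0.63636 × 1718 ≈ 1093.27.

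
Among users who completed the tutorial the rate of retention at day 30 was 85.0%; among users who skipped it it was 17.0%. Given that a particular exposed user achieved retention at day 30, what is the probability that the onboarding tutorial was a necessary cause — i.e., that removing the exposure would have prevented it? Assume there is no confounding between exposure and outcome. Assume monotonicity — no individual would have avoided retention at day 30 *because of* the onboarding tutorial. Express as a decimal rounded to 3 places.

p₁ = 0.85, p₀ = 0.17.
Under exogeneity and monotonicity, PN = (p₁ − p₀) / p₁.
PN = (0.85 − 0.17) / 0.85 = 0.68 / 0.85 ≈ 0.8000

PN ≈ 0.800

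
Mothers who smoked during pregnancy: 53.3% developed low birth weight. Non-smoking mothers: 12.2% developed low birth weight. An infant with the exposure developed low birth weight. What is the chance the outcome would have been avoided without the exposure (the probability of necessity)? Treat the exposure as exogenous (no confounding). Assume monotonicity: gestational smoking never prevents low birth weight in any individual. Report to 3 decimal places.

PN ≈ 0.771

p₁ = 0.533, p₀ = 0.122.
Under exogeneity and monotonicity, PN = (p₁ − p₀) / p₁.
PN = (0.533 − 0.122) / 0.533 = 0.411 / 0.533 ≈ 0.7711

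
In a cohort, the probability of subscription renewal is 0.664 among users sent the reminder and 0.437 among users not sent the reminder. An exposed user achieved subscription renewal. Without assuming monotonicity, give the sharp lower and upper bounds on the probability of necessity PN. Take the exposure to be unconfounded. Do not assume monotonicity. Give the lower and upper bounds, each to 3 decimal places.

Let p₁ = 0.664, p₀ = 0.437.
Under exogeneity alone the bounds on PN are max{0,(p₁−p₀)/p₁} ≤ PN ≤ min{1,(1−p₀)/p₁}.
  lower = (p₁ − p₀)/p₁ = 0.227 / 0.664 ≈ 0.3419
  upper = min{1, (1 − p₀)/p₁} = 0.563 / 0.664 ≈ 0.8479

0.342 ≤ PN ≤ 0.848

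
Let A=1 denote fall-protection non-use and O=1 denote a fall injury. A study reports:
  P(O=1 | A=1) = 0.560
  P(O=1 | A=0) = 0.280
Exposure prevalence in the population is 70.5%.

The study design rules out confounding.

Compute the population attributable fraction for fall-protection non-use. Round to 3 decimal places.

PAF ≈ 0.413

Let p₁ = 0.56, p₀ = 0.28.
Overall risk P(Y=1) = π·p₁ + (1−π)·p₀ = 0.705×0.56 + 0.295×0.28 = 0.4774.
Under exogeneity, PAF = [P(Y=1) − p₀] / P(Y=1).
PAF = (0.4774 − 0.28) / 0.4774 ≈ 0.4135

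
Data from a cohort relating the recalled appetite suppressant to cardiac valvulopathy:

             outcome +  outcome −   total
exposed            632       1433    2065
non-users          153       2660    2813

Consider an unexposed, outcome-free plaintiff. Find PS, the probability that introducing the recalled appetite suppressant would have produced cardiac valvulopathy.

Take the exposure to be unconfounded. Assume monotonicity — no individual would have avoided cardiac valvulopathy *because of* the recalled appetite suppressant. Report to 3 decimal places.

PS ≈ 0.266

p₁ = P(outcome | exposed) = 632/2065 = 0.30605
p₀ = P(outcome | unexposed) = 153/2813 = 0.05439
Under exogeneity and monotonicity, PS = (p₁ − p₀)/(1 − p₀).
PS = (0.30605 − 0.05439) / 0.94561 ≈ 0.2661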